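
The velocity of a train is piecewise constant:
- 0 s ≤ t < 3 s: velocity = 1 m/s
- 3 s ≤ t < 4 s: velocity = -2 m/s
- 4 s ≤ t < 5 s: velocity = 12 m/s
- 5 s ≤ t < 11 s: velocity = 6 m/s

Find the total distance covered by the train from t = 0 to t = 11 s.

Distance (not displacement) is the total path length: add the absolute areas under v-t.
0–3 s: |1| × 3 = 3 m
3–4 s: |-2| × 1 = 2 m
4–5 s: |12| × 1 = 12 m
5–11 s: |6| × 6 = 36 m
Total distance = 53 m

53 m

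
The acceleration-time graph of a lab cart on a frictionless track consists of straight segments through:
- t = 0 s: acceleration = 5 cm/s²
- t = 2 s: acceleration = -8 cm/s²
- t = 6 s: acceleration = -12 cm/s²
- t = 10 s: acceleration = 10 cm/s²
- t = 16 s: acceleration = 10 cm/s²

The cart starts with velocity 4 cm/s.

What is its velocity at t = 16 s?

17 cm/s

Δv equals the area under the a-t graph; then v = v₀ + Δv.
0–2 s: ½(5 + -8)(2) = -3 cm/s
2–6 s: ½(-8 + -12)(4) = -40 cm/s
6–10 s: ½(-12 + 10)(4) = -4 cm/s
10–16 s: 10 × 6 = 60 cm/s
Δv = 13 cm/s, so v(16) = 4 + (13) = 17 cm/s.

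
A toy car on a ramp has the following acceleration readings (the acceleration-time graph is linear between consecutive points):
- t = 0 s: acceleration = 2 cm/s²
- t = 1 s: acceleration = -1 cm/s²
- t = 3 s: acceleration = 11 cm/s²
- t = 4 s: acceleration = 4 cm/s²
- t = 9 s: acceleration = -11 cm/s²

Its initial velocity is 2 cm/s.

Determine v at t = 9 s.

Δv equals the area under the a-t graph; then v = v₀ + Δv.
0–1 s: ½(2 + -1)(1) = 0.5 cm/s
1–3 s: ½(-1 + 11)(2) = 10 cm/s
3–4 s: ½(11 + 4)(1) = 7.5 cm/s
4–9 s: ½(4 + -11)(5) = -17.5 cm/s
Δv = 0.5 cm/s, so v(9) = 2 + (0.5) = 2.5 cm/s.

2.5 cm/s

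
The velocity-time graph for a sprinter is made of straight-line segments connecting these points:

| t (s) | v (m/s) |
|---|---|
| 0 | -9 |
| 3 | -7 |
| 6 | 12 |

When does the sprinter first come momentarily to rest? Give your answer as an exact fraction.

v changes sign on 3–6 s (from -7 to 12); the graph is linear there, so v = 0 at t = 3 + (7)·(6 − 3)/(12 − -7) = 78/19 s.

t = 78/19 s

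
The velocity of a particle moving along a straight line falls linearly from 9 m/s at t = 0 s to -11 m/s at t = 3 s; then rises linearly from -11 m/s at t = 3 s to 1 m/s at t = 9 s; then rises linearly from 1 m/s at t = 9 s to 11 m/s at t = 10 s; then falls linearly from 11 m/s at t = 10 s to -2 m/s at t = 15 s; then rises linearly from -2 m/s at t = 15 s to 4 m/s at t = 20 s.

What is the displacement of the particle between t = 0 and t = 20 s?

Net displacement equals the area under the velocity-time graph (areas below the axis count negative).
0–3 s: ½(9 + -11)(3) = -3 m
3–9 s: ½(-11 + 1)(6) = -30 m
9–10 s: ½(1 + 11)(1) = 6 m
10–15 s: ½(11 + -2)(5) = 22.5 m
15–20 s: ½(-2 + 4)(5) = 5 m
Net displacement = 0.5 m

0.5 m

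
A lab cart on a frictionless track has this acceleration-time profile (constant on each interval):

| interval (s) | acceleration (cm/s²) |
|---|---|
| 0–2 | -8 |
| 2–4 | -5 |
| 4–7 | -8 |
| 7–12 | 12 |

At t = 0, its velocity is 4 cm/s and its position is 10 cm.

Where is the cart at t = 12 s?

On each constant-a segment, Δv = aΔt and Δx = v₀Δt + ½aΔt²; chain segment to segment.
0–2 s: v starts 4 cm/s; Δx = 4·2 + ½·-8·2² = -8 cm; v ends -12 cm/s.
2–4 s: v starts -12 cm/s; Δx = -12·2 + ½·-5·2² = -34 cm; v ends -22 cm/s.
4–7 s: v starts -22 cm/s; Δx = -22·3 + ½·-8·3² = -102 cm; v ends -46 cm/s.
7–12 s: v starts -46 cm/s; Δx = -46·5 + ½·12·5² = -80 cm; v ends 14 cm/s.
x(12) = 10 + Σ Δx = -214 cm.

-214 cm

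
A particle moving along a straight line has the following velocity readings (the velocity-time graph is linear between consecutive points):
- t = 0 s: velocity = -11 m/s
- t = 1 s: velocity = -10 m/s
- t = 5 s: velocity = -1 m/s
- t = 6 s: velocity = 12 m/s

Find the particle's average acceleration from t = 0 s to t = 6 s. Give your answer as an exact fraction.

23/6 m/s²

Average acceleration = Δv/Δt = (12 − -11)/(6 − 0) = 23/6 m/s².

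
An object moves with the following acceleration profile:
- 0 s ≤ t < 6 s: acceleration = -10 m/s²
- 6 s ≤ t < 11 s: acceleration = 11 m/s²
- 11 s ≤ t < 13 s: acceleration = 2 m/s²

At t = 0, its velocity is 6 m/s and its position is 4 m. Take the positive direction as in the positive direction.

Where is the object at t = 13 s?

-266.5 m

On each constant-a segment, Δv = aΔt and Δx = v₀Δt + ½aΔt²; chain segment to segment.
0–6 s: v starts 6 m/s; Δx = 6·6 + ½·-10·6² = -144 m; v ends -54 m/s.
6–11 s: v starts -54 m/s; Δx = -54·5 + ½·11·5² = -132.5 m; v ends 1 m/s.
11–13 s: v starts 1 m/s; Δx = 1·2 + ½·2·2² = 6 m; v ends 5 m/s.
x(13) = 4 + Σ Δx = -266.5 m.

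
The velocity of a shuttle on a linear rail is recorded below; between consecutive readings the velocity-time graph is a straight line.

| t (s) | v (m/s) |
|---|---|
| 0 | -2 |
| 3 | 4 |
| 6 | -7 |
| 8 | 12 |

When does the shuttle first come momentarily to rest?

v changes sign on 0–3 s (from -2 to 4); the graph is linear there, so v = 0 at t = 0 + (2)·(3 − 0)/(4 − -2) = 1 s.

t = 1 s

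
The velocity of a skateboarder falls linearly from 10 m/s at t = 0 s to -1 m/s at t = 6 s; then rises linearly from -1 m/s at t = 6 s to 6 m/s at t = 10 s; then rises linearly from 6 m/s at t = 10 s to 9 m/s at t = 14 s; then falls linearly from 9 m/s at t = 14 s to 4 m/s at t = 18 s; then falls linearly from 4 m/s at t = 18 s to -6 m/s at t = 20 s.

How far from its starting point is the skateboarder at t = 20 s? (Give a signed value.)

Displacement is the signed area under the v-t curve.
0–6 s: ½(10 + -1)(6) = 27 m
6–10 s: ½(-1 + 6)(4) = 10 m
10–14 s: ½(6 + 9)(4) = 30 m
14–18 s: ½(9 + 4)(4) = 26 m
18–20 s: ½(4 + -6)(2) = -2 m
Net displacement = 91 m

91 m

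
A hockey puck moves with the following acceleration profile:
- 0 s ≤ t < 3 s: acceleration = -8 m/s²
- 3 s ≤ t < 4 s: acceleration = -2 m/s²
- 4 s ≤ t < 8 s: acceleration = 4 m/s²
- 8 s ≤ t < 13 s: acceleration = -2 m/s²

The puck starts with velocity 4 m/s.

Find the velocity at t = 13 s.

-16 m/s

Δv equals the area under the a-t graph; then v = v₀ + Δv.
0–3 s: -8 × 3 = -24 m/s
3–4 s: -2 × 1 = -2 m/s
4–8 s: 4 × 4 = 16 m/s
8–13 s: -2 × 5 = -10 m/s
Δv = -20 m/s, so v(13) = 4 + (-20) = -16 m/s.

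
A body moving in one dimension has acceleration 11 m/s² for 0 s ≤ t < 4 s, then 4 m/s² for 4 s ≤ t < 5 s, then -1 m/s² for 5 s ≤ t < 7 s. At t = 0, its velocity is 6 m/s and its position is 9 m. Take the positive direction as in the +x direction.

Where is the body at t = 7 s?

279 m

On each constant-a segment, Δv = aΔt and Δx = v₀Δt + ½aΔt²; chain segment to segment.
0–4 s: v starts 6 m/s; Δx = 6·4 + ½·11·4² = 112 m; v ends 50 m/s.
4–5 s: v starts 50 m/s; Δx = 50·1 + ½·4·1² = 52 m; v ends 54 m/s.
5–7 s: v starts 54 m/s; Δx = 54·2 + ½·-1·2² = 106 m; v ends 52 m/s.
x(7) = 9 + Σ Δx = 279 m.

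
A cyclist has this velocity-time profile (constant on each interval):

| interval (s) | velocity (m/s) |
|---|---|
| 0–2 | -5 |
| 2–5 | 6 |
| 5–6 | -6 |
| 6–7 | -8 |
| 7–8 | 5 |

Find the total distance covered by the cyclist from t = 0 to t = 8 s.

Distance (not displacement) is the total path length: add the absolute areas under v-t.
0–2 s: |-5| × 2 = 10 m
2–5 s: |6| × 3 = 18 m
5–6 s: |-6| × 1 = 6 m
6–7 s: |-8| × 1 = 8 m
7–8 s: |5| × 1 = 5 m
Total distance = 47 m

47 m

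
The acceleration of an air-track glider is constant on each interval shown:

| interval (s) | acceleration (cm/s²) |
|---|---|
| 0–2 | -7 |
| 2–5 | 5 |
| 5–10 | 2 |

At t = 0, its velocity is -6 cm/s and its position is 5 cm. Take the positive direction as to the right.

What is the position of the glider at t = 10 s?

-58.5 cm

On each constant-a segment, Δv = aΔt and Δx = v₀Δt + ½aΔt²; chain segment to segment.
0–2 s: v starts -6 cm/s; Δx = -6·2 + ½·-7·2² = -26 cm; v ends -20 cm/s.
2–5 s: v starts -20 cm/s; Δx = -20·3 + ½·5·3² = -37.5 cm; v ends -5 cm/s.
5–10 s: v starts -5 cm/s; Δx = -5·5 + ½·2·5² = 0 cm; v ends 5 cm/s.
x(10) = 5 + Σ Δx = -58.5 cm.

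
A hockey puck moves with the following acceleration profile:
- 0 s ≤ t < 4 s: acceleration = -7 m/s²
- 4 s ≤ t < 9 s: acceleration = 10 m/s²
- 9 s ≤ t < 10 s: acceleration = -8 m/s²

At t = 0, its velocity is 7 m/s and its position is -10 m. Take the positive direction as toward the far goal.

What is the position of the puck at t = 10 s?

7 m

On each constant-a segment, Δv = aΔt and Δx = v₀Δt + ½aΔt²; chain segment to segment.
0–4 s: v starts 7 m/s; Δx = 7·4 + ½·-7·4² = -28 m; v ends -21 m/s.
4–9 s: v starts -21 m/s; Δx = -21·5 + ½·10·5² = 20 m; v ends 29 m/s.
9–10 s: v starts 29 m/s; Δx = 29·1 + ½·-8·1² = 25 m; v ends 21 m/s.
x(10) = -10 + Σ Δx = 7 m.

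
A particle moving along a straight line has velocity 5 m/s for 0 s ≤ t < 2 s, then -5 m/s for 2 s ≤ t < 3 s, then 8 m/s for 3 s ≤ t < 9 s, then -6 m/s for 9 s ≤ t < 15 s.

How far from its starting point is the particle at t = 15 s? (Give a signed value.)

17 m

Net displacement equals the area under the velocity-time graph (areas below the axis count negative).
0–2 s: 5 × 2 = 10 m
2–3 s: -5 × 1 = -5 m
3–9 s: 8 × 6 = 48 m
9–15 s: -6 × 6 = -36 m
Net displacement = 17 m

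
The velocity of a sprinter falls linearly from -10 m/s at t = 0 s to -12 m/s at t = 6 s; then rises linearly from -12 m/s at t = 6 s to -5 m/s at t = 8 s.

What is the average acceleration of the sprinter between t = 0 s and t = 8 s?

Average acceleration = Δv/Δt = (-5 − -10)/(8 − 0) = 0.625 m/s².

0.625 m/s²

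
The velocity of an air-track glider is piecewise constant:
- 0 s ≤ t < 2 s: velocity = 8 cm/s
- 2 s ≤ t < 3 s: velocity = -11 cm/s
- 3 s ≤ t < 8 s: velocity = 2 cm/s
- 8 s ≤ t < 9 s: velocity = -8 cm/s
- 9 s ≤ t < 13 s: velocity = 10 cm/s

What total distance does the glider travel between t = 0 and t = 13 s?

Distance (not displacement) is the total path length: add the absolute areas under v-t.
0–2 s: |8| × 2 = 16 cm
2–3 s: |-11| × 1 = 11 cm
3–8 s: |2| × 5 = 10 cm
8–9 s: |-8| × 1 = 8 cm
9–13 s: |10| × 4 = 40 cm
Total distance = 85 cm

85 cm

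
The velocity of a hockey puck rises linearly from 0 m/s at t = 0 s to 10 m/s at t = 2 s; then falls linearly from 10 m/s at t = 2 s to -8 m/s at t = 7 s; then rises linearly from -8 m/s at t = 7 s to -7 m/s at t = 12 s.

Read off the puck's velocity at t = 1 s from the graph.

On 0–2 s the graph is linear from 0 to 10 m/s: v(1) = 0 + (10 − 0)·(1 − 0)/(2 − 0) = 5 m/s.

5 m/s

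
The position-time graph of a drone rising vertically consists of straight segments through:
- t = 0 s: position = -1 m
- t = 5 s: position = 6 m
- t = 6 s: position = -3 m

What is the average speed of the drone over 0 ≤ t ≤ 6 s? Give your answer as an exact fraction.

8/3 m/s

Average speed = (total path length)/(elapsed time); on a piecewise-linear x-t graph the path length is Σ|Δx|.
0–5 s: |Δx| = |6 − -1| = 7 m
5–6 s: |Δx| = |-3 − 6| = 9 m
Total path = 16 m; average speed = 16/6 = 8/3 m/s.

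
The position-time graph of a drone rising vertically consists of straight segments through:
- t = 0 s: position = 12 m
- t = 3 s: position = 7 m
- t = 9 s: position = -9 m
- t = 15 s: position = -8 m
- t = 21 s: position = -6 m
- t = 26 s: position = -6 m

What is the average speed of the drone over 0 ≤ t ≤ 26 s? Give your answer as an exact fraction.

12/13 m/s

Average speed = (total path length)/(elapsed time); on a piecewise-linear x-t graph the path length is Σ|Δx|.
0–3 s: |Δx| = |7 − 12| = 5 m
3–9 s: |Δx| = |-9 − 7| = 16 m
9–15 s: |Δx| = |-8 − -9| = 1 m
15–21 s: |Δx| = |-6 − -8| = 2 m
21–26 s: |Δx| = |-6 − -6| = 0 m
Total path = 24 m; average speed = 24/26 = 12/13 m/s.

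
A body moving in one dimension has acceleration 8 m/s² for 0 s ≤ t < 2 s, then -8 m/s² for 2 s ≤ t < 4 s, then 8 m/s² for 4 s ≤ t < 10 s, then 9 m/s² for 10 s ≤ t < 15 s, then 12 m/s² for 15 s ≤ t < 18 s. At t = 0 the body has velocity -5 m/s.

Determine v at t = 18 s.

Δv equals the area under the a-t graph; then v = v₀ + Δv.
0–2 s: 8 × 2 = 16 m/s
2–4 s: -8 × 2 = -16 m/s
4–10 s: 8 × 6 = 48 m/s
10–15 s: 9 × 5 = 45 m/s
15–18 s: 12 × 3 = 36 m/s
Δv = 129 m/s, so v(18) = -5 + (129) = 124 m/s.

124 m/s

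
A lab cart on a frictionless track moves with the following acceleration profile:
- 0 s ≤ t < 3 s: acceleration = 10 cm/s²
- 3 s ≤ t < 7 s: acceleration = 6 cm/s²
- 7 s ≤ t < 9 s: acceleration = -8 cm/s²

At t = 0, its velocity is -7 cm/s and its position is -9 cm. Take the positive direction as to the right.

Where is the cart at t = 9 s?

On each constant-a segment, Δv = aΔt and Δx = v₀Δt + ½aΔt²; chain segment to segment.
0–3 s: v starts -7 cm/s; Δx = -7·3 + ½·10·3² = 24 cm; v ends 23 cm/s.
3–7 s: v starts 23 cm/s; Δx = 23·4 + ½·6·4² = 140 cm; v ends 47 cm/s.
7–9 s: v starts 47 cm/s; Δx = 47·2 + ½·-8·2² = 78 cm; v ends 31 cm/s.
x(9) = -9 + Σ Δx = 233 cm.

233 cm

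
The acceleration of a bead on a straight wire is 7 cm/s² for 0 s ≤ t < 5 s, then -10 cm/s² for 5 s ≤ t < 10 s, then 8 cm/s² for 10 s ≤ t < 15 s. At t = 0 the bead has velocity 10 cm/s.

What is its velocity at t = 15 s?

35 cm/s

Δv equals the area under the a-t graph; then v = v₀ + Δv.
0–5 s: 7 × 5 = 35 cm/s
5–10 s: -10 × 5 = -50 cm/s
10–15 s: 8 × 5 = 40 cm/s
Δv = 25 cm/s, so v(15) = 10 + (25) = 35 cm/s.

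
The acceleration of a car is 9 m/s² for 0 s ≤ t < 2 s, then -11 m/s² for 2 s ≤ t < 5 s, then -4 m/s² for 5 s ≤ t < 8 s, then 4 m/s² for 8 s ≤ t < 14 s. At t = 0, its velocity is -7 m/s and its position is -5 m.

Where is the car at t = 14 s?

On each constant-a segment, Δv = aΔt and Δx = v₀Δt + ½aΔt²; chain segment to segment.
0–2 s: v starts -7 m/s; Δx = -7·2 + ½·9·2² = 4 m; v ends 11 m/s.
2–5 s: v starts 11 m/s; Δx = 11·3 + ½·-11·3² = -16.5 m; v ends -22 m/s.
5–8 s: v starts -22 m/s; Δx = -22·3 + ½·-4·3² = -84 m; v ends -34 m/s.
8–14 s: v starts -34 m/s; Δx = -34·6 + ½·4·6² = -132 m; v ends -10 m/s.
x(14) = -5 + Σ Δx = -233.5 m.

-233.5 m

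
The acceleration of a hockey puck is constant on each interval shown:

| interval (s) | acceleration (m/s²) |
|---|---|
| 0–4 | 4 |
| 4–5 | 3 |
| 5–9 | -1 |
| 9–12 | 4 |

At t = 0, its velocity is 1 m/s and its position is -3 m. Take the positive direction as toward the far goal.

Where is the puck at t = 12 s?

On each constant-a segment, Δv = aΔt and Δx = v₀Δt + ½aΔt²; chain segment to segment.
0–4 s: v starts 1 m/s; Δx = 1·4 + ½·4·4² = 36 m; v ends 17 m/s.
4–5 s: v starts 17 m/s; Δx = 17·1 + ½·3·1² = 18.5 m; v ends 20 m/s.
5–9 s: v starts 20 m/s; Δx = 20·4 + ½·-1·4² = 72 m; v ends 16 m/s.
9–12 s: v starts 16 m/s; Δx = 16·3 + ½·4·3² = 66 m; v ends 28 m/s.
x(12) = -3 + Σ Δx = 189.5 m.

189.5 m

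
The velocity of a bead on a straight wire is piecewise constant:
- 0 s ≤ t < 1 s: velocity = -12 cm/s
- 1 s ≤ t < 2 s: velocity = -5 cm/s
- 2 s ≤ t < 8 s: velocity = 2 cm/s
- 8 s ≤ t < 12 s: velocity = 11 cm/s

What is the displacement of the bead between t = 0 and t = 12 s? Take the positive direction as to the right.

39 cm

Displacement is the signed area under the v-t curve.
0–1 s: -12 × 1 = -12 cm
1–2 s: -5 × 1 = -5 cm
2–8 s: 2 × 6 = 12 cm
8–12 s: 11 × 4 = 44 cm
Net displacement = 39 cm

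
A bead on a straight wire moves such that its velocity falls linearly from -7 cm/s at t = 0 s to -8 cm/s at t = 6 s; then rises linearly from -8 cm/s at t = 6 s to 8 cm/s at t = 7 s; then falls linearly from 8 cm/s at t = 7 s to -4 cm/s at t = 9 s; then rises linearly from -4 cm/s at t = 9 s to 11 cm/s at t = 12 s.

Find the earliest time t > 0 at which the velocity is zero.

t = 6.5 s

v changes sign on 6–7 s (from -8 to 8); the graph is linear there, so v = 0 at t = 6 + (8)·(7 − 6)/(8 − -8) = 6.5 s.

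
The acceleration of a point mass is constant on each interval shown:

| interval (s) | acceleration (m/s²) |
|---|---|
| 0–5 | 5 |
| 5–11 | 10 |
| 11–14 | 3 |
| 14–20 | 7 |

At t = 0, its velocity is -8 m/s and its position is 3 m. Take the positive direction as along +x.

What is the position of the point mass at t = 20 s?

1194 m

On each constant-a segment, Δv = aΔt and Δx = v₀Δt + ½aΔt²; chain segment to segment.
0–5 s: v starts -8 m/s; Δx = -8·5 + ½·5·5² = 22.5 m; v ends 17 m/s.
5–11 s: v starts 17 m/s; Δx = 17·6 + ½·10·6² = 282 m; v ends 77 m/s.
11–14 s: v starts 77 m/s; Δx = 77·3 + ½·3·3² = 244.5 m; v ends 86 m/s.
14–20 s: v starts 86 m/s; Δx = 86·6 + ½·7·6² = 642 m; v ends 128 m/s.
x(20) = 3 + Σ Δx = 1194 m.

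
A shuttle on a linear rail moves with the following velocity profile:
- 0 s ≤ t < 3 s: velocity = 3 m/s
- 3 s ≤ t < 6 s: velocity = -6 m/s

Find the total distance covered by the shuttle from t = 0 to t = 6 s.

Total distance travelled is ∫|v| dt — sum the magnitudes of each area piece.
0–3 s: |3| × 3 = 9 m
3–6 s: |-6| × 3 = 18 m
Total distance = 27 m

27 m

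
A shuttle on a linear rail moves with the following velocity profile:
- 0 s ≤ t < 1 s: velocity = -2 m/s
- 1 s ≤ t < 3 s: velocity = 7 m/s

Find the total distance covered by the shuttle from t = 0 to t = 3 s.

Total distance travelled is ∫|v| dt — sum the magnitudes of each area piece.
0–1 s: |-2| × 1 = 2 m
1–3 s: |7| × 2 = 14 m
Total distance = 16 m

16 m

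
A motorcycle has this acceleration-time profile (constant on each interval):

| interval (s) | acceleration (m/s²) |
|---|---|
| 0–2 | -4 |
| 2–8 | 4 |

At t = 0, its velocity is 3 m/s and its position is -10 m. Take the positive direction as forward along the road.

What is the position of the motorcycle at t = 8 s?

30 m

On each constant-a segment, Δv = aΔt and Δx = v₀Δt + ½aΔt²; chain segment to segment.
0–2 s: v starts 3 m/s; Δx = 3·2 + ½·-4·2² = -2 m; v ends -5 m/s.
2–8 s: v starts -5 m/s; Δx = -5·6 + ½·4·6² = 42 m; v ends 19 m/s.
x(8) = -10 + Σ Δx = 30 m.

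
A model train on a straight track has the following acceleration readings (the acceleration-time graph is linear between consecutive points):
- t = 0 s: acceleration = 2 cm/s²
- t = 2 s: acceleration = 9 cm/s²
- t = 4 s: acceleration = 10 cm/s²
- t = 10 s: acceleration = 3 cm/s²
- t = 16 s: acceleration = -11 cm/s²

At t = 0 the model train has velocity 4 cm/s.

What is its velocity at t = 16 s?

49 cm/s

Δv equals the area under the a-t graph; then v = v₀ + Δv.
0–2 s: ½(2 + 9)(2) = 11 cm/s
2–4 s: ½(9 + 10)(2) = 19 cm/s
4–10 s: ½(10 + 3)(6) = 39 cm/s
10–16 s: ½(3 + -11)(6) = -24 cm/s
Δv = 45 cm/s, so v(16) = 4 + (45) = 49 cm/s.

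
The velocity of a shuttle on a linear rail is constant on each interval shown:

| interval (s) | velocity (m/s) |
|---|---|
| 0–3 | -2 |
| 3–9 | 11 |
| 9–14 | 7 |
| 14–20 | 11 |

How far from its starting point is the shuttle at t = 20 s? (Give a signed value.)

Displacement is the signed area under the v-t curve.
0–3 s: -2 × 3 = -6 m
3–9 s: 11 × 6 = 66 m
9–14 s: 7 × 5 = 35 m
14–20 s: 11 × 6 = 66 m
Net displacement = 161 m

161 m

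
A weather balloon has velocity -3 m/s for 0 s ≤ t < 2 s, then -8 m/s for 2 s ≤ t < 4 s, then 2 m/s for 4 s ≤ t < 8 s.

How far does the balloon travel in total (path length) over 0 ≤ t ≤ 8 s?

Distance (not displacement) is the total path length: add the absolute areas under v-t.
0–2 s: |-3| × 2 = 6 m
2–4 s: |-8| × 2 = 16 m
4–8 s: |2| × 4 = 8 m
Total distance = 30 m

30 m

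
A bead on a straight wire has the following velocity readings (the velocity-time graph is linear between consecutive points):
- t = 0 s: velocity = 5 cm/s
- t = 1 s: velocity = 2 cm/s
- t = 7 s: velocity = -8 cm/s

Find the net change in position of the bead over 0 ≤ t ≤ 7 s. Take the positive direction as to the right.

Displacement is the signed area under the v-t curve.
0–1 s: ½(5 + 2)(1) = 3.5 cm
1–7 s: ½(2 + -8)(6) = -18 cm
Net displacement = -14.5 cm

-14.5 cm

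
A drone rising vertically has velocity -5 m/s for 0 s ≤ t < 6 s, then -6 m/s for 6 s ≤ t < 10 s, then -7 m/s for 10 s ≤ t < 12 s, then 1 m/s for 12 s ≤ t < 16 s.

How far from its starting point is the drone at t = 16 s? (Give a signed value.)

-64 m

Net displacement equals the area under the velocity-time graph (areas below the axis count negative).
0–6 s: -5 × 6 = -30 m
6–10 s: -6 × 4 = -24 m
10–12 s: -7 × 2 = -14 m
12–16 s: 1 × 4 = 4 m
Net displacement = -64 m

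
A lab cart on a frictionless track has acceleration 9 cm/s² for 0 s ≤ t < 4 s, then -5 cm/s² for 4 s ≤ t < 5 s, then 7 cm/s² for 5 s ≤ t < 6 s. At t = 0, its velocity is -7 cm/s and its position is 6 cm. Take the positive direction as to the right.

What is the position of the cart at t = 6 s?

On each constant-a segment, Δv = aΔt and Δx = v₀Δt + ½aΔt²; chain segment to segment.
0–4 s: v starts -7 cm/s; Δx = -7·4 + ½·9·4² = 44 cm; v ends 29 cm/s.
4–5 s: v starts 29 cm/s; Δx = 29·1 + ½·-5·1² = 26.5 cm; v ends 24 cm/s.
5–6 s: v starts 24 cm/s; Δx = 24·1 + ½·7·1² = 27.5 cm; v ends 31 cm/s.
x(6) = 6 + Σ Δx = 104 cm.

104 cm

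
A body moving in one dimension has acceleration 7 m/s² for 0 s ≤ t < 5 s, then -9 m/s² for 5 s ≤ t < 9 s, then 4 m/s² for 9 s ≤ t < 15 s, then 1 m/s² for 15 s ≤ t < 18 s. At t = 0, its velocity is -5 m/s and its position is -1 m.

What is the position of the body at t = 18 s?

204 m

On each constant-a segment, Δv = aΔt and Δx = v₀Δt + ½aΔt²; chain segment to segment.
0–5 s: v starts -5 m/s; Δx = -5·5 + ½·7·5² = 62.5 m; v ends 30 m/s.
5–9 s: v starts 30 m/s; Δx = 30·4 + ½·-9·4² = 48 m; v ends -6 m/s.
9–15 s: v starts -6 m/s; Δx = -6·6 + ½·4·6² = 36 m; v ends 18 m/s.
15–18 s: v starts 18 m/s; Δx = 18·3 + ½·1·3² = 58.5 m; v ends 21 m/s.
x(18) = -1 + Σ Δx = 204 m.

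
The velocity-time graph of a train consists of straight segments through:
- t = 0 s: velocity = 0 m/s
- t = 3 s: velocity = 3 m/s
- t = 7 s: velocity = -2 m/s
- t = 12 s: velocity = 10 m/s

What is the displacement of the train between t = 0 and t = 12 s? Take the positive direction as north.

26.5 m

Displacement is the signed area under the v-t curve.
0–3 s: ½(0 + 3)(3) = 4.5 m
3–7 s: ½(3 + -2)(4) = 2 m
7–12 s: ½(-2 + 10)(5) = 20 m
Net displacement = 26.5 m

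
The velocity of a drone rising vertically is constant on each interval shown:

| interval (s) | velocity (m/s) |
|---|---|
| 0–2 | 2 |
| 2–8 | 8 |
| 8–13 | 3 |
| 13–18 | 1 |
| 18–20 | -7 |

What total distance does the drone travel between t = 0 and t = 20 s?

86 m

Distance (not displacement) is the total path length: add the absolute areas under v-t.
0–2 s: |2| × 2 = 4 m
2–8 s: |8| × 6 = 48 m
8–13 s: |3| × 5 = 15 m
13–18 s: |1| × 5 = 5 m
18–20 s: |-7| × 2 = 14 m
Total distance = 86 m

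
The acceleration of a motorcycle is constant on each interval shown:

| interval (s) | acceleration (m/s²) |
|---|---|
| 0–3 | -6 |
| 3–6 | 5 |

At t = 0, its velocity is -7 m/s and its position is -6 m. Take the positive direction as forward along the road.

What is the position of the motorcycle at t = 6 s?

-106.5 m

On each constant-a segment, Δv = aΔt and Δx = v₀Δt + ½aΔt²; chain segment to segment.
0–3 s: v starts -7 m/s; Δx = -7·3 + ½·-6·3² = -48 m; v ends -25 m/s.
3–6 s: v starts -25 m/s; Δx = -25·3 + ½·5·3² = -52.5 m; v ends -10 m/s.
x(6) = -6 + Σ Δx = -106.5 m.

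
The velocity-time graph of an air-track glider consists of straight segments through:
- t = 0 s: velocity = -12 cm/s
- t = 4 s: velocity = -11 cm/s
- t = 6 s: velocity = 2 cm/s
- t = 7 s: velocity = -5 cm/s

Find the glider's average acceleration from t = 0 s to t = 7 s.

1 cm/s²

Average acceleration = Δv/Δt = (-5 − -12)/(7 − 0) = 1 cm/s².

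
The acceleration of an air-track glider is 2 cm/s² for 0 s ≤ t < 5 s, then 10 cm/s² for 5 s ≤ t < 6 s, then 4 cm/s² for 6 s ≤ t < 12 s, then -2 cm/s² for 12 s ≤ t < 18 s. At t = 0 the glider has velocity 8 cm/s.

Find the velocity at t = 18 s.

Δv equals the area under the a-t graph; then v = v₀ + Δv.
0–5 s: 2 × 5 = 10 cm/s
5–6 s: 10 × 1 = 10 cm/s
6–12 s: 4 × 6 = 24 cm/s
12–18 s: -2 × 6 = -12 cm/s
Δv = 32 cm/s, so v(18) = 8 + (32) = 40 cm/s.

40 cm/s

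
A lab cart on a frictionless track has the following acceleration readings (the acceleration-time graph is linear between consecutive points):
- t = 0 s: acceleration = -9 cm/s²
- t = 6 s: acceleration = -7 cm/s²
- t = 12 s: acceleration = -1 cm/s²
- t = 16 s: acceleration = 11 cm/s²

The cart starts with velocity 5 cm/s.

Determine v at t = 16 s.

-47 cm/s

Δv equals the area under the a-t graph; then v = v₀ + Δv.
0–6 s: ½(-9 + -7)(6) = -48 cm/s
6–12 s: ½(-7 + -1)(6) = -24 cm/s
12–16 s: ½(-1 + 11)(4) = 20 cm/s
Δv = -52 cm/s, so v(16) = 5 + (-52) = -47 cm/s.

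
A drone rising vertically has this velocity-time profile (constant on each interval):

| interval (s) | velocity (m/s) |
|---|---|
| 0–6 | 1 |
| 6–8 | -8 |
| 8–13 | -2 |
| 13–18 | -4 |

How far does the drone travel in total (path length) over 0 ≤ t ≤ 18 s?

52 m

Total distance travelled is ∫|v| dt — sum the magnitudes of each area piece.
0–6 s: |1| × 6 = 6 m
6–8 s: |-8| × 2 = 16 m
8–13 s: |-2| × 5 = 10 m
13–18 s: |-4| × 5 = 20 m
Total distance = 52 m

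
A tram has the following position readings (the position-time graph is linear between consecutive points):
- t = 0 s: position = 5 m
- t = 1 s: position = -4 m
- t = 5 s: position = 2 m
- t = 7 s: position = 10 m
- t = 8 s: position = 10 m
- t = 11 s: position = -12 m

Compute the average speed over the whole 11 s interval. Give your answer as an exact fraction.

Average speed = (total path length)/(elapsed time); on a piecewise-linear x-t graph the path length is Σ|Δx|.
0–1 s: |Δx| = |-4 − 5| = 9 m
1–5 s: |Δx| = |2 − -4| = 6 m
5–7 s: |Δx| = |10 − 2| = 8 m
7–8 s: |Δx| = |10 − 10| = 0 m
8–11 s: |Δx| = |-12 − 10| = 22 m
Total path = 45 m; average speed = 45/11 = 45/11 m/s.

45/11 m/s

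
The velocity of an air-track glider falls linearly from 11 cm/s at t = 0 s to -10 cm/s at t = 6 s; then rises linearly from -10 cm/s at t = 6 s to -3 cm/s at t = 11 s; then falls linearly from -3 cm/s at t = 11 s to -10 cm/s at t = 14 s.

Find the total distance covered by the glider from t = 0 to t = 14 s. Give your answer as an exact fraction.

Distance (not displacement) is the total path length: add the absolute areas under v-t.
0–6 s: v = 0 at t = 22/7 s; triangle areas 121/7 + 100/7 = 221/7 cm
6–11 s: |½(-10 + -3)(5)| = 32.5 cm
11–14 s: |½(-3 + -10)(3)| = 19.5 cm
Total distance = 585/7 cm

585/7 cm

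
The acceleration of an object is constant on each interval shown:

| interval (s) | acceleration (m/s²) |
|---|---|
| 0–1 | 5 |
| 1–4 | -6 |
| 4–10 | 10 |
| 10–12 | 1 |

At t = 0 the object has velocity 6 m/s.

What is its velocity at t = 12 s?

Δv equals the area under the a-t graph; then v = v₀ + Δv.
0–1 s: 5 × 1 = 5 m/s
1–4 s: -6 × 3 = -18 m/s
4–10 s: 10 × 6 = 60 m/s
10–12 s: 1 × 2 = 2 m/s
Δv = 49 m/s, so v(12) = 6 + (49) = 55 m/s.

55 m/s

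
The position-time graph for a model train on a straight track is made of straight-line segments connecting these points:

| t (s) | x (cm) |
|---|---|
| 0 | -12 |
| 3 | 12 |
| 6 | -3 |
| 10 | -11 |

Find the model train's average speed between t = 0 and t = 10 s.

Average speed = (total path length)/(elapsed time); on a piecewise-linear x-t graph the path length is Σ|Δx|.
0–3 s: |Δx| = |12 − -12| = 24 cm
3–6 s: |Δx| = |-3 − 12| = 15 cm
6–10 s: |Δx| = |-11 − -3| = 8 cm
Total path = 47 cm; average speed = 47/10 = 4.7 cm/s.

4.7 cm/s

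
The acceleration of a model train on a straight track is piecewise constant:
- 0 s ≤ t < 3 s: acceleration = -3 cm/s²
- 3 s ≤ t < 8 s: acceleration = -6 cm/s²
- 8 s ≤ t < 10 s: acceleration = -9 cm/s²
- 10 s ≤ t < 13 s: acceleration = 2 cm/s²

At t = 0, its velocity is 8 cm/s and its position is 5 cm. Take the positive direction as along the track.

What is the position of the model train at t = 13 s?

-282.5 cm

On each constant-a segment, Δv = aΔt and Δx = v₀Δt + ½aΔt²; chain segment to segment.
0–3 s: v starts 8 cm/s; Δx = 8·3 + ½·-3·3² = 10.5 cm; v ends -1 cm/s.
3–8 s: v starts -1 cm/s; Δx = -1·5 + ½·-6·5² = -80 cm; v ends -31 cm/s.
8–10 s: v starts -31 cm/s; Δx = -31·2 + ½·-9·2² = -80 cm; v ends -49 cm/s.
10–13 s: v starts -49 cm/s; Δx = -49·3 + ½·2·3² = -138 cm; v ends -43 cm/s.
x(13) = 5 + Σ Δx = -282.5 cm.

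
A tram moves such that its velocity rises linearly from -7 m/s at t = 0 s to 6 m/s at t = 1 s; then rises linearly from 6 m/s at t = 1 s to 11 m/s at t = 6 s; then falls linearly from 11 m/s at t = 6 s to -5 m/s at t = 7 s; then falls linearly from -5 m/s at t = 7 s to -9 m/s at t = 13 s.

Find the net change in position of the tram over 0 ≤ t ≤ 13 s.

3 m

Displacement is the signed area under the v-t curve.
0–1 s: ½(-7 + 6)(1) = -0.5 m
1–6 s: ½(6 + 11)(5) = 42.5 m
6–7 s: ½(11 + -5)(1) = 3 m
7–13 s: ½(-5 + -9)(6) = -42 m
Net displacement = 3 m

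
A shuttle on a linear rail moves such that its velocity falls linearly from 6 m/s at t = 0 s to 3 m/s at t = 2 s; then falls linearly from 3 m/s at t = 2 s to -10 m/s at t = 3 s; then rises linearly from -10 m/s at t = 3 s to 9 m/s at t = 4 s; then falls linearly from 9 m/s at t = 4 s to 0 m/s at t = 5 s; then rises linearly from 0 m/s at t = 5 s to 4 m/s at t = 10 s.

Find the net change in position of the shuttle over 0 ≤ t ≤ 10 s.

Net displacement equals the area under the velocity-time graph (areas below the axis count negative).
0–2 s: ½(6 + 3)(2) = 9 m
2–3 s: ½(3 + -10)(1) = -3.5 m
3–4 s: ½(-10 + 9)(1) = -0.5 m
4–5 s: ½(9 + 0)(1) = 4.5 m
5–10 s: ½(0 + 4)(5) = 10 m
Net displacement = 19.5 m

19.5 m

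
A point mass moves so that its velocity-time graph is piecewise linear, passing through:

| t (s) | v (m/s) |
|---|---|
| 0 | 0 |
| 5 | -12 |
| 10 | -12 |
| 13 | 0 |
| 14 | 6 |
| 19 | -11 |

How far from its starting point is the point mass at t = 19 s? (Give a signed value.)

Displacement is the signed area under the v-t curve.
0–5 s: ½(0 + -12)(5) = -30 m
5–10 s: -12 × 5 = -60 m
10–13 s: ½(-12 + 0)(3) = -18 m
13–14 s: ½(0 + 6)(1) = 3 m
14–19 s: ½(6 + -11)(5) = -12.5 m
Net displacement = -117.5 m

-117.5 m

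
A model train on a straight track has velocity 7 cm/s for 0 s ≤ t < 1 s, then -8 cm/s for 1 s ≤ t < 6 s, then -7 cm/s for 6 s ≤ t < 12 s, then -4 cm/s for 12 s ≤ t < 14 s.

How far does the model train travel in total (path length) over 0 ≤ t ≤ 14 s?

Distance (not displacement) is the total path length: add the absolute areas under v-t.
0–1 s: |7| × 1 = 7 cm
1–6 s: |-8| × 5 = 40 cm
6–12 s: |-7| × 6 = 42 cm
12–14 s: |-4| × 2 = 8 cm
Total distance = 97 cm

97 cm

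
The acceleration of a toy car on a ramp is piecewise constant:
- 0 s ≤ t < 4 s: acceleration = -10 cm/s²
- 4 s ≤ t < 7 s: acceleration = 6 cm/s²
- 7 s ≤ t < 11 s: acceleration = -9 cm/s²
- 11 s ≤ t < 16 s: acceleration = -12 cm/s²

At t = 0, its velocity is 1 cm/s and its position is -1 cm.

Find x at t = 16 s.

-758 cm

On each constant-a segment, Δv = aΔt and Δx = v₀Δt + ½aΔt²; chain segment to segment.
0–4 s: v starts 1 cm/s; Δx = 1·4 + ½·-10·4² = -76 cm; v ends -39 cm/s.
4–7 s: v starts -39 cm/s; Δx = -39·3 + ½·6·3² = -90 cm; v ends -21 cm/s.
7–11 s: v starts -21 cm/s; Δx = -21·4 + ½·-9·4² = -156 cm; v ends -57 cm/s.
11–16 s: v starts -57 cm/s; Δx = -57·5 + ½·-12·5² = -435 cm; v ends -117 cm/s.
x(16) = -1 + Σ Δx = -758 cm.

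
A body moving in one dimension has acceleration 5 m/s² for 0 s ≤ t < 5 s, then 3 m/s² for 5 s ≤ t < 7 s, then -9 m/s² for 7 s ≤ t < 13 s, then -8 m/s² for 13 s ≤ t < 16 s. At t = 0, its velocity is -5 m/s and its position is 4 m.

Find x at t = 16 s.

-38.5 m

On each constant-a segment, Δv = aΔt and Δx = v₀Δt + ½aΔt²; chain segment to segment.
0–5 s: v starts -5 m/s; Δx = -5·5 + ½·5·5² = 37.5 m; v ends 20 m/s.
5–7 s: v starts 20 m/s; Δx = 20·2 + ½·3·2² = 46 m; v ends 26 m/s.
7–13 s: v starts 26 m/s; Δx = 26·6 + ½·-9·6² = -6 m; v ends -28 m/s.
13–16 s: v starts -28 m/s; Δx = -28·3 + ½·-8·3² = -120 m; v ends -52 m/s.
x(16) = 4 + Σ Δx = -38.5 m.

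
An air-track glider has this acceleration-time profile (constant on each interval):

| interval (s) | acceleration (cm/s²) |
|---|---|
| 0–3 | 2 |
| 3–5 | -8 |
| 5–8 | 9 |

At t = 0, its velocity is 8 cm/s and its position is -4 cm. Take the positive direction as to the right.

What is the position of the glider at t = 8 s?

75.5 cm

On each constant-a segment, Δv = aΔt and Δx = v₀Δt + ½aΔt²; chain segment to segment.
0–3 s: v starts 8 cm/s; Δx = 8·3 + ½·2·3² = 33 cm; v ends 14 cm/s.
3–5 s: v starts 14 cm/s; Δx = 14·2 + ½·-8·2² = 12 cm; v ends -2 cm/s.
5–8 s: v starts -2 cm/s; Δx = -2·3 + ½·9·3² = 34.5 cm; v ends 25 cm/s.
x(8) = -4 + Σ Δx = 75.5 cm.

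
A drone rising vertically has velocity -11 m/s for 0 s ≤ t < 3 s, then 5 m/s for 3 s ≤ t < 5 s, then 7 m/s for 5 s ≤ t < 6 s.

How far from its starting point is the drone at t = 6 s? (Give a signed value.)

-16 m

Net displacement equals the area under the velocity-time graph (areas below the axis count negative).
0–3 s: -11 × 3 = -33 m
3–5 s: 5 × 2 = 10 m
5–6 s: 7 × 1 = 7 m
Net displacement = -16 m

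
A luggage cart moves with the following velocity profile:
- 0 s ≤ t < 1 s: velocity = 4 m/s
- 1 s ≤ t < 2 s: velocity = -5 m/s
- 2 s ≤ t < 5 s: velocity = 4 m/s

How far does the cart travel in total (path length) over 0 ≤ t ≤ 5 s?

21 m

Distance (not displacement) is the total path length: add the absolute areas under v-t.
0–1 s: |4| × 1 = 4 m
1–2 s: |-5| × 1 = 5 m
2–5 s: |4| × 3 = 12 m
Total distance = 21 m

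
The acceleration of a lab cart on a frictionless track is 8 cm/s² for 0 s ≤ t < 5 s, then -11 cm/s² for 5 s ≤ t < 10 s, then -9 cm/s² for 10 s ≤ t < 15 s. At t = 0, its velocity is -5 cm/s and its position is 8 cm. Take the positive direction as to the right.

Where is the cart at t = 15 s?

On each constant-a segment, Δv = aΔt and Δx = v₀Δt + ½aΔt²; chain segment to segment.
0–5 s: v starts -5 cm/s; Δx = -5·5 + ½·8·5² = 75 cm; v ends 35 cm/s.
5–10 s: v starts 35 cm/s; Δx = 35·5 + ½·-11·5² = 37.5 cm; v ends -20 cm/s.
10–15 s: v starts -20 cm/s; Δx = -20·5 + ½·-9·5² = -212.5 cm; v ends -65 cm/s.
x(15) = 8 + Σ Δx = -92 cm.

-92 cm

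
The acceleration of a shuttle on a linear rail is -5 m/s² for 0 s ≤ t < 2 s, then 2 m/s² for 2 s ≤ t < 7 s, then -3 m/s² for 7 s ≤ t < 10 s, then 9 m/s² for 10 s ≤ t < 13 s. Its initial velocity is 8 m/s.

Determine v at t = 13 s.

Δv equals the area under the a-t graph; then v = v₀ + Δv.
0–2 s: -5 × 2 = -10 m/s
2–7 s: 2 × 5 = 10 m/s
7–10 s: -3 × 3 = -9 m/s
10–13 s: 9 × 3 = 27 m/s
Δv = 18 m/s, so v(13) = 8 + (18) = 26 m/s.

26 m/s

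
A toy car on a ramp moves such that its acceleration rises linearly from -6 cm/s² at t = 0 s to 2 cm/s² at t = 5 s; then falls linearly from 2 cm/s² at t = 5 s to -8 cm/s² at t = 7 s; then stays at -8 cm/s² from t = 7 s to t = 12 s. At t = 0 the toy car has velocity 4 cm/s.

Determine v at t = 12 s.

Δv equals the area under the a-t graph; then v = v₀ + Δv.
0–5 s: ½(-6 + 2)(5) = -10 cm/s
5–7 s: ½(2 + -8)(2) = -6 cm/s
7–12 s: -8 × 5 = -40 cm/s
Δv = -56 cm/s, so v(12) = 4 + (-56) = -52 cm/s.

-52 cm/s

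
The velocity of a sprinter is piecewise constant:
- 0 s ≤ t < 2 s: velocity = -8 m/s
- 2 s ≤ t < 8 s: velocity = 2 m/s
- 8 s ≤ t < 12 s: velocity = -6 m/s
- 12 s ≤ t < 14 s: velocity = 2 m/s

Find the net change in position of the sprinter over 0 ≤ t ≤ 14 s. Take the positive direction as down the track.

Net displacement equals the area under the velocity-time graph (areas below the axis count negative).
0–2 s: -8 × 2 = -16 m
2–8 s: 2 × 6 = 12 m
8–12 s: -6 × 4 = -24 m
12–14 s: 2 × 2 = 4 m
Net displacement = -24 m

-24 m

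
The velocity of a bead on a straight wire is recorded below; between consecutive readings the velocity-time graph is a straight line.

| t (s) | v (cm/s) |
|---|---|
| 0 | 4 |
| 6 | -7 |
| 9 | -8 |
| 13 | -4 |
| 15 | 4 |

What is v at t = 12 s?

On 9–13 s the graph is linear from -8 to -4 cm/s: v(12) = -8 + (-4 − -8)·(12 − 9)/(13 − 9) = -5 cm/s.

-5 cm/s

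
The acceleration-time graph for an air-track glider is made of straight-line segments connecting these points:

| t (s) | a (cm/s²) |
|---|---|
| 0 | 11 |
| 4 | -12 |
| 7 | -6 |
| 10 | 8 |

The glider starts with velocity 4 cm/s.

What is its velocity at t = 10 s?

-22 cm/s

Δv equals the area under the a-t graph; then v = v₀ + Δv.
0–4 s: ½(11 + -12)(4) = -2 cm/s
4–7 s: ½(-12 + -6)(3) = -27 cm/s
7–10 s: ½(-6 + 8)(3) = 3 cm/s
Δv = -26 cm/s, so v(10) = 4 + (-26) = -22 cm/s.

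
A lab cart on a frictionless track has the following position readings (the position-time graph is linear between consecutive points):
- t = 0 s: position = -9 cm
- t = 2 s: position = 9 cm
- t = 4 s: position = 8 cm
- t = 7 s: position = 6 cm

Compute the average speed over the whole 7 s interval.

3 cm/s

Average speed = (total path length)/(elapsed time); on a piecewise-linear x-t graph the path length is Σ|Δx|.
0–2 s: |Δx| = |9 − -9| = 18 cm
2–4 s: |Δx| = |8 − 9| = 1 cm
4–7 s: |Δx| = |6 − 8| = 2 cm
Total path = 21 cm; average speed = 21/7 = 3 cm/s.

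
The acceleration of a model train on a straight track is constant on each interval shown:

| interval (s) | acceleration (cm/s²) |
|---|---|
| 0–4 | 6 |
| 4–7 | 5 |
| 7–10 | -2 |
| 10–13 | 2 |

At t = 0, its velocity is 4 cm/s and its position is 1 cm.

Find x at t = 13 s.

411.5 cm

On each constant-a segment, Δv = aΔt and Δx = v₀Δt + ½aΔt²; chain segment to segment.
0–4 s: v starts 4 cm/s; Δx = 4·4 + ½·6·4² = 64 cm; v ends 28 cm/s.
4–7 s: v starts 28 cm/s; Δx = 28·3 + ½·5·3² = 106.5 cm; v ends 43 cm/s.
7–10 s: v starts 43 cm/s; Δx = 43·3 + ½·-2·3² = 120 cm; v ends 37 cm/s.
10–13 s: v starts 37 cm/s; Δx = 37·3 + ½·2·3² = 120 cm; v ends 43 cm/s.
x(13) = 1 + Σ Δx = 411.5 cm.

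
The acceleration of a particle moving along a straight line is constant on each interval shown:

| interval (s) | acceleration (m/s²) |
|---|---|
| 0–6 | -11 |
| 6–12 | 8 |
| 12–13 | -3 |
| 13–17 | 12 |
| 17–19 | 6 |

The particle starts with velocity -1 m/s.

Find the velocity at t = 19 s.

38 m/s

Δv equals the area under the a-t graph; then v = v₀ + Δv.
0–6 s: -11 × 6 = -66 m/s
6–12 s: 8 × 6 = 48 m/s
12–13 s: -3 × 1 = -3 m/s
13–17 s: 12 × 4 = 48 m/s
17–19 s: 6 × 2 = 12 m/s
Δv = 39 m/s, so v(19) = -1 + (39) = 38 m/s.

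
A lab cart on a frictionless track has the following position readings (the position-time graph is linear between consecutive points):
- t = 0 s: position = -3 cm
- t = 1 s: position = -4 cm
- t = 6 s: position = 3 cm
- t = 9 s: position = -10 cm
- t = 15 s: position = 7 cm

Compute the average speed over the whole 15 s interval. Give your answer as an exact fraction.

38/15 cm/s

Average speed = (total path length)/(elapsed time); on a piecewise-linear x-t graph the path length is Σ|Δx|.
0–1 s: |Δx| = |-4 − -3| = 1 cm
1–6 s: |Δx| = |3 − -4| = 7 cm
6–9 s: |Δx| = |-10 − 3| = 13 cm
9–15 s: |Δx| = |7 − -10| = 17 cm
Total path = 38 cm; average speed = 38/15 = 38/15 cm/s.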